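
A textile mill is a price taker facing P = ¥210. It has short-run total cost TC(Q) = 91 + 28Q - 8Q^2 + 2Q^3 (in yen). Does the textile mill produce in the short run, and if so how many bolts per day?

Produce at Q = 7

Strip out fixed cost: VC = 28Q - 8Q^2 + 2Q^3. Then AVC = 28 - 8Q + 2Q^2 and MC = 28 - 16Q + 6Q^2.
The AVC parabola has its vertex at Q = 8/4 = 2, where AVC = 28 - 8·2 + 2·2^2 = ¥20.
P = ¥210 exceeds min AVC = ¥20, so the firm stays open.
Set P = MC: 210 = 28 - 16Q + 6Q^2 → -182 - 16Q + 6Q^2 = 0. The roots are Q = -13/3 and Q = 7; the profit-maximizing output is on the rising part of MC, so Q* = 7.
Check: AVC at Q = 7 is ¥70 ≤ P, so revenue covers variable cost.
Profit = P·Q − TC = 210·7 − 581 = ¥889.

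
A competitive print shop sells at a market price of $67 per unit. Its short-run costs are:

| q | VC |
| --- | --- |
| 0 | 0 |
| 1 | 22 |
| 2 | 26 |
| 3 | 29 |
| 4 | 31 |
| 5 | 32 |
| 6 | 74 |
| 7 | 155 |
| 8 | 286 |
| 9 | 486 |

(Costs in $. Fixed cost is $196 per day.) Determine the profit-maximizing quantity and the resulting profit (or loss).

q = 6; profit = $132

Tabulate TR − TC: q=0: -196; q=1: -151; q=2: -88; q=3: -24; q=4: 41; q=5: 107; q=6: 132; q=7: 118; q=8: 54; q=9: -79.
Profit is maximized at q = 6. AVC there is 74/6 = $12.33 ≤ P, so producing beats shutting down (which would give -$196).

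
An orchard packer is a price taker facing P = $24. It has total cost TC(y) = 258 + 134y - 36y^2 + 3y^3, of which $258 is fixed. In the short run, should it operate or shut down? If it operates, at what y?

Shut down

Strip out fixed cost: VC = 134y - 36y^2 + 3y^3. Then AVC = 134 - 36y + 3y^2 and MC = 134 - 72y + 9y^2.
The AVC parabola has its vertex at y = 36/6 = 6, where AVC = 134 - 36·6 + 3·6^2 = $26.
Since P = $24 < min AVC = $26, price fails to cover variable cost at any output.
Shutting down limits the loss to fixed cost, $258.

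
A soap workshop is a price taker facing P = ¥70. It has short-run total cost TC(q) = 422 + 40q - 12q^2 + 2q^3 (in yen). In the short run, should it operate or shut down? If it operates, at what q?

From TC, MC = TC'(q) = 40 - 24q + 6q^2 and AVC = VC/q = 40 - 12q + 2q^2.
The AVC parabola has its vertex at q = 12/4 = 3, where AVC = 40 - 12·3 + 2·3^2 = ¥22.
Since P = ¥70 ≥ min AVC = ¥22, price covers variable cost and the firm should produce.
Set P = MC: 70 = 40 - 24q + 6q^2 → -30 - 24q + 6q^2 = 0. The roots are q = -1 and q = 5; the profit-maximizing output is on the rising part of MC, so q* = 5.
Check: AVC at q = 5 is ¥30 ≤ P, so revenue covers variable cost.
Profit = P·q − TC = 70·5 − 572 = -¥222, a loss, but smaller than the ¥422 fixed cost the firm would lose by shutting down.

Produce at q = 5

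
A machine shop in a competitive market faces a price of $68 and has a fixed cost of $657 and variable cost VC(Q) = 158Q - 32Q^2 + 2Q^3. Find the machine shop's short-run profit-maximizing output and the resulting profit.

Profit = -$333 at Q = 9

AVC = 158 - 32Q + 2Q^2 has its minimum $30 at Q = 8; price $68 clears that bar, so the firm operates.
MC = 158 - 64Q + 6Q^2. Setting P = MC and taking the root on the rising branch gives Q* = 9.
TR = 68·9 = 612. TC = 657 + 288 = 945. Profit = 612 − 945 = -$333.
By producing, the firm covers all variable cost plus $324 of fixed cost; shutting down would lose the full $657.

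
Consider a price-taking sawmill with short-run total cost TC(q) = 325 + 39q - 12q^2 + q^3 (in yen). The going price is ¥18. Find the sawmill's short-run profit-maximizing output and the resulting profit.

Profit = -¥227 at q = 7

AVC = 39 - 12q + q^2; min AVC = ¥3 at q = 6. Since P = ¥18 ≥ min AVC, the firm produces.
With MC = 39 - 24q + 3q^2, P = MC on the upward-sloping part at q* = 7.
TR = 18·7 = 126. TC = 325 + 28 = 353. Profit = 126 − 353 = -¥227.
Shutting down would mean losing the fixed cost of ¥325, so operating at a loss of ¥227 is better by ¥98.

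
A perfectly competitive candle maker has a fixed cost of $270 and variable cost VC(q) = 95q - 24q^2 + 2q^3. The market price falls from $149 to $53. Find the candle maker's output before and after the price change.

Output falls from 9 to 7

AVC = 95 - 24q + 2q^2, minimized at q = 6 where min AVC = $23. MC = 95 - 48q + 6q^2.
With P = $149 above the shutdown price, P = MC gives q = 9.
At P = $53 ≥ min AVC, set P = MC: q = 7. The firm stays open but cuts output.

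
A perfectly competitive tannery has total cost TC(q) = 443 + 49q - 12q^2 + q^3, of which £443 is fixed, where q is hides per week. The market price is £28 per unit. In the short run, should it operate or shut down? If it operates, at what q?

Produce at q = 7

Strip out fixed cost: VC = 49q - 12q^2 + q^3. Then AVC = 49 - 12q + q^2 and MC = 49 - 24q + 3q^2.
The AVC parabola has its vertex at q = 12/2 = 6, where AVC = 49 - 12·6 + 6^2 = £13.
Because £28 ≥ £13, revenue can cover variable cost; the firm operates.
Set P = MC: 28 = 49 - 24q + 3q^2 → 21 - 24q + 3q^2 = 0. The roots are q = 1 and q = 7; the profit-maximizing output is on the rising part of MC, so q* = 7.
Check: AVC at q = 7 is £14 ≤ P, so revenue covers variable cost.
Profit = P·q − TC = 28·7 − 541 = -£345, a loss, but smaller than the £443 fixed cost the firm would lose by shutting down.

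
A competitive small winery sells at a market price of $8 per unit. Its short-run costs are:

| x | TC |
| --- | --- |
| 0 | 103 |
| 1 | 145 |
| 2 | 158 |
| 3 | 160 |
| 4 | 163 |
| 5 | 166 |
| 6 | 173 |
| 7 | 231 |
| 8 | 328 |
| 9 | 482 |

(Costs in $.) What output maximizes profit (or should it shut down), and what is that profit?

x = 0 (shut down); profit = -$103

Tabulate TR − TC: x=0: -103; x=1: -137; x=2: -142; x=3: -136; x=4: -131; x=5: -126; x=6: -125; x=7: -175; x=8: -264; x=9: -410.
Profit is highest at x = 0. Equivalently, the lowest AVC in the table is 70/6 ≈ $11.67 at x = 6, and P = $8 falls below it — price never covers variable cost, so the firm shuts down and loses only its fixed cost.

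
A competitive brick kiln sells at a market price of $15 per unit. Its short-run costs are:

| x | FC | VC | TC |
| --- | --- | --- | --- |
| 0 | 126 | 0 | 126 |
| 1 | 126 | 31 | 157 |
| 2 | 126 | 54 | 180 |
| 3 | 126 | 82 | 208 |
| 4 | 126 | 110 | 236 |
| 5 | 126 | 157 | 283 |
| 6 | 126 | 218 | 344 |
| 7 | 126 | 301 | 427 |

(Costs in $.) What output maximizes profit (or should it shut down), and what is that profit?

x = 0 (shut down); profit = -$126

Profit at each row (π = 15x − TC): x=0: -126; x=1: -142; x=2: -150; x=3: -163; x=4: -176; x=5: -208; x=6: -254; x=7: -322.
Profit is highest at x = 0. Equivalently, the lowest AVC in the table is 54/2 ≈ $27 at x = 2, and P = $15 falls below it — price never covers variable cost, so the firm shuts down and loses only its fixed cost.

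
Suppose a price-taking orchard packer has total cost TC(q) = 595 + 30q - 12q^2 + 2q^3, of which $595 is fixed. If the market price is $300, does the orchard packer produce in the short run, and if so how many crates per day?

Produce at q = 9

Strip out fixed cost: VC = 30q - 12q^2 + 2q^3. Then AVC = 30 - 12q + 2q^2 and MC = 30 - 24q + 6q^2.
AVC hits its minimum where MC = AVC, at q = 3, giving min AVC = 30 - 12·3 + 2·3^2 = $12.
Since P = $300 ≥ min AVC = $12, price covers variable cost and the firm should produce.
P = MC gives -270 - 24q + 6q^2 = 0, with roots -5 and 9. Take the larger (rising MC): q* = 9.
Check: AVC at q = 9 is $84 ≤ P, so revenue covers variable cost.
Profit = P·q − TC = 300·9 − 1351 = $1349.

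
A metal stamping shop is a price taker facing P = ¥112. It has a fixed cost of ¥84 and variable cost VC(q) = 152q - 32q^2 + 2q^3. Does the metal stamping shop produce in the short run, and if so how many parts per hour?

Produce at q = 10

Variable cost is VC = 152q - 32q^2 + 2q^3, so AVC = VC/q = 152 - 32q + 2q^2 and MC = dTC/dq = 152 - 64q + 6q^2.
AVC hits its minimum where MC = AVC, at q = 8, giving min AVC = 152 - 32·8 + 2·8^2 = ¥24.
Because ¥112 ≥ ¥24, revenue can cover variable cost; the firm operates.
Set P = MC: 112 = 152 - 64q + 6q^2 → 40 - 64q + 6q^2 = 0. The roots are q = 2/3 and q = 10; the profit-maximizing output is on the rising part of MC, so q* = 10.
Check: AVC at q = 10 is ¥32 ≤ P, so revenue covers variable cost.
Profit = P·q − TC = 112·10 − 404 = ¥716.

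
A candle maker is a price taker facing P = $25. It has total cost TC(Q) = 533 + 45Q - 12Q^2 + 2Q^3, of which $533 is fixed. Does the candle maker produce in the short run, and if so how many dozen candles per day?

From TC, MC = TC'(Q) = 45 - 24Q + 6Q^2 and AVC = VC/Q = 45 - 12Q + 2Q^2.
AVC is minimized where dAVC/dQ = -12 + 4Q = 0, at Q = 3; min AVC = 45 - 12·3 + 2·3^2 = $27.
Since P = $25 < min AVC = $27, price fails to cover variable cost at any output.
The firm minimizes its loss by shutting down and losing only its fixed cost of $533.

Shut down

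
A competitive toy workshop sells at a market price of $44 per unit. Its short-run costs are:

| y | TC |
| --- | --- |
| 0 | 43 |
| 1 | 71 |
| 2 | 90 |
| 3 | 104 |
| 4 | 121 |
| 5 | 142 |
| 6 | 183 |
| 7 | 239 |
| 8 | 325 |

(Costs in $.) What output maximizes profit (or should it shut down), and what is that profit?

Profit at each row (π = 44y − TC): y=0: -43; y=1: -27; y=2: -2; y=3: 28; y=4: 55; y=5: 78; y=6: 81; y=7: 69; y=8: 27.
Profit is maximized at y = 6. AVC there is 140/6 = $23.33 ≤ P, so producing beats shutting down (which would give -$43).

y = 6; profit = $81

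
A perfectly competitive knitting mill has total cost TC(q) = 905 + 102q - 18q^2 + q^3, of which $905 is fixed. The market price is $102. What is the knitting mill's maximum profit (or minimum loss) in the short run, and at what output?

AVC = 102 - 18q + q^2 has its minimum $21 at q = 9; price $102 clears that bar, so the firm operates.
With MC = 102 - 36q + 3q^2, P = MC on the upward-sloping part at q* = 12.
TR = 102·12 = 1224. TC = 905 + 360 = 1265. Profit = 1224 − 1265 = -$41.
That loss of $41 beats the $905 the firm would lose by shutting down; producing recovers $864 of fixed cost.

Profit = -$41 at q = 12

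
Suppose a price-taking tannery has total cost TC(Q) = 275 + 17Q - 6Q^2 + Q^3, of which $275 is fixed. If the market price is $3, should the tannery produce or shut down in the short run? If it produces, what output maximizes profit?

Variable cost is VC = 17Q - 6Q^2 + Q^3, so AVC = VC/Q = 17 - 6Q + Q^2 and MC = dTC/dQ = 17 - 12Q + 3Q^2.
AVC is minimized where dAVC/dQ = -6 + 2Q = 0, at Q = 3; min AVC = 17 - 6·3 + 3^2 = $8.
With P < min AVC ($3 < $8), every unit sold adds to the loss.
Best response: produce nothing and absorb the $275 fixed cost.

Shut down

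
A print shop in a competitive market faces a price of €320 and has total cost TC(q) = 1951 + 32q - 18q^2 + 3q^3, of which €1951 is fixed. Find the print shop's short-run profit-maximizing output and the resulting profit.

AVC = 32 - 18q + 3q^2; min AVC = €5 at q = 3. Since P = €320 ≥ min AVC, the firm produces.
With MC = 32 - 36q + 9q^2, P = MC on the upward-sloping part at q* = 8.
TR = 320·8 = 2560. TC = 1951 + 640 = 2591. Profit = 2560 − 2591 = -€31.
By producing, the firm covers all variable cost plus €1920 of fixed cost; shutting down would lose the full €1951.

Profit = -€31 at q = 8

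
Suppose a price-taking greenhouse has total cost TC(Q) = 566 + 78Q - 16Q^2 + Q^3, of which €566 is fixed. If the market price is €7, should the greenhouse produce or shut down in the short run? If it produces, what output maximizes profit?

Shut down

From TC, MC = TC'(Q) = 78 - 32Q + 3Q^2 and AVC = VC/Q = 78 - 16Q + Q^2.
The AVC parabola has its vertex at Q = 16/2 = 8, where AVC = 78 - 16·8 + 8^2 = €14.
P = €7 lies below min AVC = €14; no output level covers variable cost.
The firm minimizes its loss by shutting down and losing only its fixed cost of €566.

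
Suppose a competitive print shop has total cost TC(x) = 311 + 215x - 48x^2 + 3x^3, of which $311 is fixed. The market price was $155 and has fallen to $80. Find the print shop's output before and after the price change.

Output falls from 10 to 9

MC = 215 - 96x + 9x^2; the shutdown threshold is min AVC = $23 (at x = 8).
At P = $155 ≥ min AVC, set P = MC on the rising branch: x = 10.
At P = $80 ≥ min AVC, set P = MC: x = 9. The firm stays open but cuts output.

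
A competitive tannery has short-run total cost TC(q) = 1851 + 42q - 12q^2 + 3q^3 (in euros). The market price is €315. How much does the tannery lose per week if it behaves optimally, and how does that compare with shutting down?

Profit = -€381 at q = 7

AVC = 42 - 12q + 3q^2 has its minimum €30 at q = 2; price €315 clears that bar, so the firm operates.
With MC = 42 - 24q + 9q^2, P = MC on the upward-sloping part at q* = 7.
TR = 315·7 = 2205. TC = 1851 + 735 = 2586. Profit = 2205 − 2586 = -€381.
By producing, the firm covers all variable cost plus €1470 of fixed cost; shutting down would lose the full €1851.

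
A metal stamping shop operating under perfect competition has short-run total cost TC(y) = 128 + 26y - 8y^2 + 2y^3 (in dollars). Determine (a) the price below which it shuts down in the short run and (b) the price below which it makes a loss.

Shutdown price = min AVC. AVC = 26 - 8y + 2y^2, with vertex at y = 2 and minimum $18.
ATC = 128/y + 26 - 8y + 2y^2. Setting dATC/dy = −128/y^2 − 8 + 4y = 0 gives y = 4 (since 4·4^3 − 8·4^2 = 128).
min ATC = 128/4 + 26 − 8·4 + 2·4^2 = $58. That is the break-even price.
For $18 ≤ P < $58 the firm produces at a loss; below $18 it shuts down.

Shutdown price = $18; break-even price = $58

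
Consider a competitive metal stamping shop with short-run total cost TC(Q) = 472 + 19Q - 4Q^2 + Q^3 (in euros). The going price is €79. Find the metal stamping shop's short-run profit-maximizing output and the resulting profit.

Profit = -€184 at Q = 6

AVC = 19 - 4Q + Q^2; min AVC = €15 at Q = 2. Since P = €79 ≥ min AVC, the firm produces.
MC = 19 - 8Q + 3Q^2. Setting P = MC and taking the root on the rising branch gives Q* = 6.
TR = 79·6 = 474. TC = 472 + 186 = 658. Profit = 474 − 658 = -€184.
By producing, the firm covers all variable cost plus €288 of fixed cost; shutting down would lose the full €472.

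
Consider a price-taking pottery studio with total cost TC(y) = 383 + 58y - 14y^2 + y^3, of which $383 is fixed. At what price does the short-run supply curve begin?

The shutdown price is the minimum of AVC. VC = 58y - 14y^2 + y^3, so AVC = 58 - 14y + y^2.
At the minimum of AVC, MC = AVC. MC = 58 - 28y + 3y^2; setting MC = AVC gives 2y^2 - 14y = 0, so y = 7. min AVC = 9.
For P < $9 the firm produces nothing.

$9 per unit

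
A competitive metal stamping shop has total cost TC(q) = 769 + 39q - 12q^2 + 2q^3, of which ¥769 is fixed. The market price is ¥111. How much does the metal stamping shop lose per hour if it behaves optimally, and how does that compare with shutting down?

Profit = -¥337 at q = 6

AVC = 39 - 12q + 2q^2; min AVC = ¥21 at q = 3. Since P = ¥111 ≥ min AVC, the firm produces.
With MC = 39 - 24q + 6q^2, P = MC on the upward-sloping part at q* = 6.
TR = 111·6 = 666. TC = 769 + 234 = 1003. Profit = 666 − 1003 = -¥337.
By producing, the firm covers all variable cost plus ¥432 of fixed cost; shutting down would lose the full ¥769.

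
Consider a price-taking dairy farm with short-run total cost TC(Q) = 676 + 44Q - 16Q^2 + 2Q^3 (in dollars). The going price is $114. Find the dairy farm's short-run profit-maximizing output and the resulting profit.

Profit = -$88 at Q = 7

AVC = 44 - 16Q + 2Q^2 has its minimum $12 at Q = 4; price $114 clears that bar, so the firm operates.
With MC = 44 - 32Q + 6Q^2, P = MC on the upward-sloping part at Q* = 7.
TR = 114·7 = 798. TC = 676 + 210 = 886. Profit = 798 − 886 = -$88.
By producing, the firm covers all variable cost plus $588 of fixed cost; shutting down would lose the full $676.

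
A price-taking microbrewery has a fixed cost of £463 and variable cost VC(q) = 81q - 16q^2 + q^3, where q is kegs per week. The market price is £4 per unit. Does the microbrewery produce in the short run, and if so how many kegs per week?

Strip out fixed cost: VC = 81q - 16q^2 + q^3. Then AVC = 81 - 16q + q^2 and MC = 81 - 32q + 3q^2.
AVC hits its minimum where MC = AVC, at q = 8, giving min AVC = 81 - 16·8 + 8^2 = £17.
P = £4 lies below min AVC = £17; no output level covers variable cost.
The firm minimizes its loss by shutting down and losing only its fixed cost of £463.

Shut down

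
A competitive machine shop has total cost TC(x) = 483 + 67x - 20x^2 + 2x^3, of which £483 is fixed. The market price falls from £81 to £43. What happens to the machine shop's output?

MC = 67 - 40x + 6x^2; the shutdown threshold is min AVC = £17 (at x = 5).
At P = £81 ≥ min AVC, set P = MC on the rising branch: x = 7.
At P = £43 ≥ min AVC, set P = MC: x = 6. The firm stays open but cuts output.

Output falls from 7 to 6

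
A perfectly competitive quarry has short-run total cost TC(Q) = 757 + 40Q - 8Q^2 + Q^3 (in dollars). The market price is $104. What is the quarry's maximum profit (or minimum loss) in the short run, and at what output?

AVC = 40 - 8Q + Q^2 has its minimum $24 at Q = 4; price $104 clears that bar, so the firm operates.
With MC = 40 - 16Q + 3Q^2, P = MC on the upward-sloping part at Q* = 8.
TR = 104·8 = 832. TC = 757 + 320 = 1077. Profit = 832 − 1077 = -$245.
That loss of $245 beats the $757 the firm would lose by shutting down; producing recovers $512 of fixed cost.

Profit = -$245 at Q = 8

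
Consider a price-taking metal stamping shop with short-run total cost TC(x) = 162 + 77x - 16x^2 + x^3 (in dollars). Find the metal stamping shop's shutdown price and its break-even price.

Shutdown price = $13; break-even price = $32

Shutdown price = min AVC. AVC = 77 - 16x + x^2, with vertex at x = 8 and minimum $13.
ATC = 162/x + 77 - 16x + x^2. Setting dATC/dx = −162/x^2 − 16 + 2x = 0 gives x = 9 (since 2·9^3 − 16·9^2 = 162).
min ATC = 162/9 + 77 − 16·9 + 9^2 = $32. That is the break-even price.
Between these two prices the firm operates at a loss; above $32 it earns a profit.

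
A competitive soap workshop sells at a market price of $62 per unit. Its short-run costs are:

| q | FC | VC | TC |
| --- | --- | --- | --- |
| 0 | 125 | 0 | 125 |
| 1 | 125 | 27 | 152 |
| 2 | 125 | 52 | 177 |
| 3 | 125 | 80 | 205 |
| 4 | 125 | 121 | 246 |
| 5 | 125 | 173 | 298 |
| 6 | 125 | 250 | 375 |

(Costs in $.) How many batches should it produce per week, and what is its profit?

Compute π = P·q − TC at each output: q=0: -125; q=1: -90; q=2: -53; q=3: -19; q=4: 2; q=5: 12; q=6: -3.
Profit is maximized at q = 5. AVC there is 173/5 = $34.60 ≤ P, so producing beats shutting down (which would give -$125).

q = 5; profit = $12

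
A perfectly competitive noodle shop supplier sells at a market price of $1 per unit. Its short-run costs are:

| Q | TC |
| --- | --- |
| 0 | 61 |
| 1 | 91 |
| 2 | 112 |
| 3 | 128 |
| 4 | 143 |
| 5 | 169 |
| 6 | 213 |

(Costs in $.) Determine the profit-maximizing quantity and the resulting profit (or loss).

Compute π = P·Q − TC at each output: Q=0: -61; Q=1: -90; Q=2: -110; Q=3: -125; Q=4: -139; Q=5: -164; Q=6: -207.
Profit is highest at Q = 0. Equivalently, the lowest AVC in the table is 82/4 ≈ $20.50 at Q = 4, and P = $1 falls below it — price never covers variable cost, so the firm shuts down and loses only its fixed cost.

Q = 0 (shut down); profit = -$61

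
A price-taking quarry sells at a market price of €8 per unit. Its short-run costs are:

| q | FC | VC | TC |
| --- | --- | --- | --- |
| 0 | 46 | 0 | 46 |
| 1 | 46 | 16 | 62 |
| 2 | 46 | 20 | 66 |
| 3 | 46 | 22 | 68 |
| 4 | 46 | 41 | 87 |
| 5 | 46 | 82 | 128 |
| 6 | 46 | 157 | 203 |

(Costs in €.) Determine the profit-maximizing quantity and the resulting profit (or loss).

Compute π = P·q − TC at each output: q=0: -46; q=1: -54; q=2: -50; q=3: -44; q=4: -55; q=5: -88; q=6: -155.
Profit is maximized at q = 3. AVC there is 22/3 = €7.33 ≤ P, so producing beats shutting down (which would give -€46).

q = 3; profit = -€44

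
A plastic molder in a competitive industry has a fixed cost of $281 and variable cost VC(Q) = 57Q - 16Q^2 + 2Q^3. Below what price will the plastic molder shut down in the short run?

$25 per unit

The shutdown price is the minimum of AVC. VC = 57Q - 16Q^2 + 2Q^3, so AVC = 57 - 16Q + 2Q^2.
At the minimum of AVC, MC = AVC. MC = 57 - 32Q + 6Q^2; setting MC = AVC gives 4Q^2 - 16Q = 0, so Q = 4. min AVC = 25.
So the shutdown price is $25.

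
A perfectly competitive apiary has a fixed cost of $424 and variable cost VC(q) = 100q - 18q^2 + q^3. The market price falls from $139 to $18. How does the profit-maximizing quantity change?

MC = 100 - 36q + 3q^2; the shutdown threshold is min AVC = $19 (at q = 9).
At P = $139 ≥ min AVC, set P = MC on the rising branch: q = 13.
At P = $18 < min AVC = $19, price no longer covers variable cost at any output, so the firm shuts down: q = 0.

Output falls from 13 to 0 (the firm shuts down)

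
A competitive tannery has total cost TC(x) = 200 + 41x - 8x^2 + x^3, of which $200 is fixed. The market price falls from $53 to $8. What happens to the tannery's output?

Output falls from 6 to 0 (the firm shuts down)

MC = 41 - 16x + 3x^2; the shutdown threshold is min AVC = $25 (at x = 4).
With P = $53 above the shutdown price, P = MC gives x = 6.
At P = $8 < min AVC = $25, price no longer covers variable cost at any output, so the firm shuts down: x = 0.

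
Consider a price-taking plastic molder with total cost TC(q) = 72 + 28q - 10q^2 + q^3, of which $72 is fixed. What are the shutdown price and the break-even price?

AVC = 28 - 10q + q^2; minimized at q = 5, giving min AVC = $3. That is the shutdown price.
ATC = 72/q + 28 - 10q + q^2. Setting dATC/dq = −72/q^2 − 10 + 2q = 0 gives q = 6 (since 2·6^3 − 10·6^2 = 72).
min ATC = 72/6 + 28 − 10·6 + 6^2 = $16. That is the break-even price.
For $3 ≤ P < $16 the firm produces at a loss; below $3 it shuts down.

Shutdown price = $3; break-even price = $16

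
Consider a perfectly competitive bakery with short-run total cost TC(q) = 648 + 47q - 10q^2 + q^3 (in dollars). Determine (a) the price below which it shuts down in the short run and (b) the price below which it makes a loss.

Shutdown price = min AVC. AVC = 47 - 10q + q^2, with vertex at q = 5 and minimum $22.
ATC = 648/q + 47 - 10q + q^2. Setting dATC/dq = −648/q^2 − 10 + 2q = 0 gives q = 9 (since 2·9^3 − 10·9^2 = 648).
min ATC = 648/9 + 47 − 10·9 + 9^2 = $110. That is the break-even price.
For $22 ≤ P < $110 the firm produces at a loss; below $22 it shuts down.

Shutdown price = $22; break-even price = $110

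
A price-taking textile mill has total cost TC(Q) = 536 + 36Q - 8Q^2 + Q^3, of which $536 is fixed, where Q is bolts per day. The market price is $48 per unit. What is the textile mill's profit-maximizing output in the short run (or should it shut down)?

Variable cost is VC = 36Q - 8Q^2 + Q^3, so AVC = VC/Q = 36 - 8Q + Q^2 and MC = dTC/dQ = 36 - 16Q + 3Q^2.
AVC is minimized where dAVC/dQ = -8 + 2Q = 0, at Q = 4; min AVC = 36 - 8·4 + 4^2 = $20.
P = $48 exceeds min AVC = $20, so the firm stays open.
P = MC gives -12 - 16Q + 3Q^2 = 0, with roots -2/3 and 6. Take the larger (rising MC): Q* = 6.
Check: AVC at Q = 6 is $24 ≤ P, so revenue covers variable cost.
Profit = P·Q − TC = 48·6 − 680 = -$392, a loss, but smaller than the $536 fixed cost the firm would lose by shutting down.

Produce at Q = 6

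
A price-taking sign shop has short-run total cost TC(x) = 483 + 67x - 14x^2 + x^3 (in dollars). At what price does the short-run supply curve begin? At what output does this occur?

$18 per unit, at x = 7

The shutdown price is the minimum of AVC. VC = 67x - 14x^2 + x^3, so AVC = 67 - 14x + x^2.
dAVC/dx = -14 + 2x = 0 gives x = 7. min AVC = 67 - 14·7 + 7^2 = 18.
For P < $18 the firm produces nothing.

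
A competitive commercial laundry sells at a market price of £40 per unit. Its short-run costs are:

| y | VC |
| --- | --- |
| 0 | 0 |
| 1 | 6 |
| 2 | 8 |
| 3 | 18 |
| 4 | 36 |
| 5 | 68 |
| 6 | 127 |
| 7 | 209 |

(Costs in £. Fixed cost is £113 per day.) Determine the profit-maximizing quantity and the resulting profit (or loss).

y = 5; profit = £19

Tabulate TR − TC: y=0: -113; y=1: -79; y=2: -41; y=3: -11; y=4: 11; y=5: 19; y=6: 0; y=7: -42.
Profit is maximized at y = 5. AVC there is 68/5 = £13.60 ≤ P, so producing beats shutting down (which would give -£113).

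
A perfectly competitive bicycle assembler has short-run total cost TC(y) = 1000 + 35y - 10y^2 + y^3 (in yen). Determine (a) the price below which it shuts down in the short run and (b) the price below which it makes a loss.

AVC = 35 - 10y + y^2; minimized at y = 5, giving min AVC = ¥10. That is the shutdown price.
ATC = 1000/y + 35 - 10y + y^2. Setting dATC/dy = −1000/y^2 − 10 + 2y = 0 gives y = 10 (since 2·10^3 − 10·10^2 = 1000).
min ATC = 1000/10 + 35 − 10·10 + 10^2 = ¥135. That is the break-even price.
Between these two prices the firm operates at a loss; above ¥135 it earns a profit.

Shutdown price = ¥10; break-even price = ¥135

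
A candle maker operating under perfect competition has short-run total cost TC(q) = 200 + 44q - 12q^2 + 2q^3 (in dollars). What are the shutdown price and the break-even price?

Shutdown price = $26; break-even price = $74

AVC = 44 - 12q + 2q^2; minimized at q = 3, giving min AVC = $26. That is the shutdown price.
ATC = 200/q + 44 - 12q + 2q^2. Setting dATC/dq = −200/q^2 − 12 + 4q = 0 gives q = 5 (since 4·5^3 − 12·5^2 = 200).
min ATC = 200/5 + 44 − 12·5 + 2·5^2 = $74. That is the break-even price.
For $26 ≤ P < $74 the firm produces at a loss; below $26 it shuts down.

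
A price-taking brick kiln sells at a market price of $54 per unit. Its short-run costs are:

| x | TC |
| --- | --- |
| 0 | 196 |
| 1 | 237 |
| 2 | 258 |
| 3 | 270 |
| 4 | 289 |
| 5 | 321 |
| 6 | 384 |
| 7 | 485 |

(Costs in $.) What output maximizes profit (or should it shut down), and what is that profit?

x = 5; profit = -$51

Compute π = P·x − TC at each output: x=0: -196; x=1: -183; x=2: -150; x=3: -108; x=4: -73; x=5: -51; x=6: -60; x=7: -107.
Profit is maximized at x = 5. AVC there is 125/5 = $25 ≤ P, so producing beats shutting down (which would give -$196).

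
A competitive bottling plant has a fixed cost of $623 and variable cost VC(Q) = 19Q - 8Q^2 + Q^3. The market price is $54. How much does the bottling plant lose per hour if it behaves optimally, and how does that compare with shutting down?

AVC = 19 - 8Q + Q^2 has its minimum $3 at Q = 4; price $54 clears that bar, so the firm operates.
MC = 19 - 16Q + 3Q^2. Setting P = MC and taking the root on the rising branch gives Q* = 7.
TR = 54·7 = 378. TC = 623 + 84 = 707. Profit = 378 − 707 = -$329.
By producing, the firm covers all variable cost plus $294 of fixed cost; shutting down would lose the full $623.

Profit = -$329 at Q = 7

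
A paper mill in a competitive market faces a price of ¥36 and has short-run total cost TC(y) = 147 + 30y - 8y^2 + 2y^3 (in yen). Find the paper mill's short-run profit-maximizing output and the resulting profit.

Profit = -¥111 at y = 3

AVC = 30 - 8y + 2y^2; min AVC = ¥22 at y = 2. Since P = ¥36 ≥ min AVC, the firm produces.
With MC = 30 - 16y + 6y^2, P = MC on the upward-sloping part at y* = 3.
TR = 36·3 = 108. TC = 147 + 72 = 219. Profit = 108 − 219 = -¥111.
Shutting down would mean losing the fixed cost of ¥147, so operating at a loss of ¥111 is better by ¥36.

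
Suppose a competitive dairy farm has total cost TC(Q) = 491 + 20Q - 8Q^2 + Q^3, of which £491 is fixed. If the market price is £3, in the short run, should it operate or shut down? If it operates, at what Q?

Shut down

Strip out fixed cost: VC = 20Q - 8Q^2 + Q^3. Then AVC = 20 - 8Q + Q^2 and MC = 20 - 16Q + 3Q^2.
AVC hits its minimum where MC = AVC, at Q = 4, giving min AVC = 20 - 8·4 + 4^2 = £4.
With P < min AVC (£3 < £4), every unit sold adds to the loss.
The firm minimizes its loss by shutting down and losing only its fixed cost of £491.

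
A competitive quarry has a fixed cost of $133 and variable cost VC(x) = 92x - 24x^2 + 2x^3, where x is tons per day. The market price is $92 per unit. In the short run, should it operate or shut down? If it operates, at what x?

Variable cost is VC = 92x - 24x^2 + 2x^3, so AVC = VC/x = 92 - 24x + 2x^2 and MC = dTC/dx = 92 - 48x + 6x^2.
The AVC parabola has its vertex at x = 24/4 = 6, where AVC = 92 - 24·6 + 2·6^2 = $20.
Because $92 ≥ $20, revenue can cover variable cost; the firm operates.
Set P = MC: 92 = 92 - 48x + 6x^2 → -48x + 6x^2 = 0. The roots are x = 0 and x = 8; the profit-maximizing output is on the rising part of MC, so x* = 8.
Check: AVC at x = 8 is $28 ≤ P, so revenue covers variable cost.
Profit = P·x − TC = 92·8 − 357 = $379.

Produce at x = 8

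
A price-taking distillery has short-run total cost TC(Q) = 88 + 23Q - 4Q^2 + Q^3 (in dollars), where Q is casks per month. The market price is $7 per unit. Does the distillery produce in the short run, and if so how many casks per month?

Strip out fixed cost: VC = 23Q - 4Q^2 + Q^3. Then AVC = 23 - 4Q + Q^2 and MC = 23 - 8Q + 3Q^2.
The AVC parabola has its vertex at Q = 4/2 = 2, where AVC = 23 - 4·2 + 2^2 = $19.
P = $7 lies below min AVC = $19; no output level covers variable cost.
Best response: produce nothing and absorb the $88 fixed cost.

Shut down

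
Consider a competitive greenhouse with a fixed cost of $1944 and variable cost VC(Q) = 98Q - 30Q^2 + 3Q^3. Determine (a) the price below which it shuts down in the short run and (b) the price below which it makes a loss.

Shutdown price = min AVC. AVC = 98 - 30Q + 3Q^2, with vertex at Q = 5 and minimum $23.
ATC = 1944/Q + 98 - 30Q + 3Q^2. Setting dATC/dQ = −1944/Q^2 − 30 + 6Q = 0 gives Q = 9 (since 6·9^3 − 30·9^2 = 1944).
min ATC = 1944/9 + 98 − 30·9 + 3·9^2 = $287. That is the break-even price.
For $23 ≤ P < $287 the firm produces at a loss; below $23 it shuts down.

Shutdown price = $23; break-even price = $287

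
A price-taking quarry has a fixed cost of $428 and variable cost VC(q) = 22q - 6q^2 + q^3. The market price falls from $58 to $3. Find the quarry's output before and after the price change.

Output falls from 6 to 0 (the firm shuts down)

MC = 22 - 12q + 3q^2; the shutdown threshold is min AVC = $13 (at q = 3).
With P = $58 above the shutdown price, P = MC gives q = 6.
At P = $3 < min AVC = $13, price no longer covers variable cost at any output, so the firm shuts down: q = 0.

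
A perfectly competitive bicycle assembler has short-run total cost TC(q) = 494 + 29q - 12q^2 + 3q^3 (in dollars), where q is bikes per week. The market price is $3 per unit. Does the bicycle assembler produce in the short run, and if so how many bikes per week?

From TC, MC = TC'(q) = 29 - 24q + 9q^2 and AVC = VC/q = 29 - 12q + 3q^2.
AVC is minimized where dAVC/dq = -12 + 6q = 0, at q = 2; min AVC = 29 - 12·2 + 3·2^2 = $17.
P = $3 lies below min AVC = $17; no output level covers variable cost.
Shutting down limits the loss to fixed cost, $494.

Shut down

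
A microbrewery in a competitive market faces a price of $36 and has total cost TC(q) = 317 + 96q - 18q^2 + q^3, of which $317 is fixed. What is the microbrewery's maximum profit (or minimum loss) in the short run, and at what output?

AVC = 96 - 18q + q^2 has its minimum $15 at q = 9; price $36 clears that bar, so the firm operates.
MC = 96 - 36q + 3q^2. Setting P = MC and taking the root on the rising branch gives q* = 10.
TR = 36·10 = 360. TC = 317 + 160 = 477. Profit = 360 − 477 = -$117.
Shutting down would mean losing the fixed cost of $317, so operating at a loss of $117 is better by $200.

Profit = -$117 at q = 10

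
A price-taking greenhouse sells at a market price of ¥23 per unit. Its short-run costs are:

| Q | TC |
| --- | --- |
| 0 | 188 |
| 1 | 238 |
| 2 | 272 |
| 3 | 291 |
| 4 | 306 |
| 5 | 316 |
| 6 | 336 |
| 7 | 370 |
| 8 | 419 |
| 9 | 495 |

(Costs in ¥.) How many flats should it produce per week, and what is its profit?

Q = 0 (shut down); profit = -¥188

Compute π = P·Q − TC at each output: Q=0: -188; Q=1: -215; Q=2: -226; Q=3: -222; Q=4: -214; Q=5: -201; Q=6: -198; Q=7: -209; Q=8: -235; Q=9: -288.
Profit is highest at Q = 0. Equivalently, the lowest AVC in the table is 148/6 ≈ ¥24.67 at Q = 6, and P = ¥23 falls below it — price never covers variable cost, so the firm shuts down and loses only its fixed cost.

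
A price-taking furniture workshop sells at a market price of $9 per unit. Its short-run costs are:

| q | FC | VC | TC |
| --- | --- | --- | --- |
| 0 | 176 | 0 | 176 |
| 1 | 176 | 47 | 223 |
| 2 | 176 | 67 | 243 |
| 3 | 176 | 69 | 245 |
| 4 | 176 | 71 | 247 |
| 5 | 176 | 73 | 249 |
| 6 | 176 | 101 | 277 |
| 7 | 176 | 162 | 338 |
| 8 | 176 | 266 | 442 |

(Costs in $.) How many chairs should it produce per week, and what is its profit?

q = 0 (shut down); profit = -$176

Profit at each row (π = 9q − TC): q=0: -176; q=1: -214; q=2: -225; q=3: -218; q=4: -211; q=5: -204; q=6: -223; q=7: -275; q=8: -370.
Profit is highest at q = 0. Equivalently, the lowest AVC in the table is 73/5 ≈ $14.60 at q = 5, and P = $9 falls below it — price never covers variable cost, so the firm shuts down and loses only its fixed cost.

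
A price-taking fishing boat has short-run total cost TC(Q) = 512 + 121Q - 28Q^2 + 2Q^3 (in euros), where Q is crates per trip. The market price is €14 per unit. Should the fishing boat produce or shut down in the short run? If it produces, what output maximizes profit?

Shut down

From TC, MC = TC'(Q) = 121 - 56Q + 6Q^2 and AVC = VC/Q = 121 - 28Q + 2Q^2.
The AVC parabola has its vertex at Q = 28/4 = 7, where AVC = 121 - 28·7 + 2·7^2 = €23.
P = €14 lies below min AVC = €23; no output level covers variable cost.
The firm minimizes its loss by shutting down and losing only its fixed cost of €512.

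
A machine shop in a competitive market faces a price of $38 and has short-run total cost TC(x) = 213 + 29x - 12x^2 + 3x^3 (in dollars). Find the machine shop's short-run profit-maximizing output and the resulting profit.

Profit = -$159 at x = 3

AVC = 29 - 12x + 3x^2 has its minimum $17 at x = 2; price $38 clears that bar, so the firm operates.
With MC = 29 - 24x + 9x^2, P = MC on the upward-sloping part at x* = 3.
TR = 38·3 = 114. TC = 213 + 60 = 273. Profit = 114 − 273 = -$159.
Shutting down would mean losing the fixed cost of $213, so operating at a loss of $159 is better by $54.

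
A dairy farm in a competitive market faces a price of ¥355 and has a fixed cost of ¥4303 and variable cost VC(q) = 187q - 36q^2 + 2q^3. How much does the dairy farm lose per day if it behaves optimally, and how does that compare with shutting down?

Profit = -¥383 at q = 14

AVC = 187 - 36q + 2q^2; min AVC = ¥25 at q = 9. Since P = ¥355 ≥ min AVC, the firm produces.
MC = 187 - 72q + 6q^2. Setting P = MC and taking the root on the rising branch gives q* = 14.
TR = 355·14 = 4970. TC = 4303 + 1050 = 5353. Profit = 4970 − 5353 = -¥383.
Shutting down would mean losing the fixed cost of ¥4303, so operating at a loss of ¥383 is better by ¥3920.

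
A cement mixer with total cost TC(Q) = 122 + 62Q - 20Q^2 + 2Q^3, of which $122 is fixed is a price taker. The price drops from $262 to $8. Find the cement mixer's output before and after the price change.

MC = 62 - 40Q + 6Q^2; the shutdown threshold is min AVC = $12 (at Q = 5).
At P = $262 ≥ min AVC, set P = MC on the rising branch: Q = 10.
At P = $8 < min AVC = $12, price no longer covers variable cost at any output, so the firm shuts down: Q = 0.

Output falls from 10 to 0 (the firm shuts down)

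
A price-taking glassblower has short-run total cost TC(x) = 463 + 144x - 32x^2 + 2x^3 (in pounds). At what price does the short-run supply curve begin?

£16 per unit

Short-run supply begins at min AVC. From VC = 144x - 32x^2 + 2x^3, AVC = 144 - 32x + 2x^2.
At the minimum of AVC, MC = AVC. MC = 144 - 64x + 6x^2; setting MC = AVC gives 4x^2 - 32x = 0, so x = 8. min AVC = 16.
For P < £16 the firm produces nothing.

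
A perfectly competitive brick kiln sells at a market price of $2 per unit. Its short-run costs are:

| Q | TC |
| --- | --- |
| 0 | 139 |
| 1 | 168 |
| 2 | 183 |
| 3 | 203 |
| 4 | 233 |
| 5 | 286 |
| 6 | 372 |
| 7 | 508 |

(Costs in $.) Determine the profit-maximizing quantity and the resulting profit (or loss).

Profit at each row (π = 2Q − TC): Q=0: -139; Q=1: -166; Q=2: -179; Q=3: -197; Q=4: -225; Q=5: -276; Q=6: -360; Q=7: -494.
Profit is highest at Q = 0. Equivalently, the lowest AVC in the table is 64/3 ≈ $21.33 at Q = 3, and P = $2 falls below it — price never covers variable cost, so the firm shuts down and loses only its fixed cost.

Q = 0 (shut down); profit = -$139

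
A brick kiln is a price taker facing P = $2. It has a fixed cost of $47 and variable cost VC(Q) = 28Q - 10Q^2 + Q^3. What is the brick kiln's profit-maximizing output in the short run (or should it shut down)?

Shut down

From TC, MC = TC'(Q) = 28 - 20Q + 3Q^2 and AVC = VC/Q = 28 - 10Q + Q^2.
AVC is minimized where dAVC/dQ = -10 + 2Q = 0, at Q = 5; min AVC = 28 - 10·5 + 5^2 = $3.
P = $2 lies below min AVC = $3; no output level covers variable cost.
Best response: produce nothing and absorb the $47 fixed cost.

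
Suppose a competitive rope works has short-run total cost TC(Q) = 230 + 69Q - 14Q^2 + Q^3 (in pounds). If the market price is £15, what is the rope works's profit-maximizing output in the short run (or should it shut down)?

Shut down

Variable cost is VC = 69Q - 14Q^2 + Q^3, so AVC = VC/Q = 69 - 14Q + Q^2 and MC = dTC/dQ = 69 - 28Q + 3Q^2.
AVC hits its minimum where MC = AVC, at Q = 7, giving min AVC = 69 - 14·7 + 7^2 = £20.
P = £15 lies below min AVC = £20; no output level covers variable cost.
Shutting down limits the loss to fixed cost, £230.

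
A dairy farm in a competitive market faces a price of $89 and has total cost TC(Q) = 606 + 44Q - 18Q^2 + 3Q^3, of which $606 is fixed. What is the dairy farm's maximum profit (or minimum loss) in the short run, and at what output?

AVC = 44 - 18Q + 3Q^2; min AVC = $17 at Q = 3. Since P = $89 ≥ min AVC, the firm produces.
MC = 44 - 36Q + 9Q^2. Setting P = MC and taking the root on the rising branch gives Q* = 5.
TR = 89·5 = 445. TC = 606 + 145 = 751. Profit = 445 − 751 = -$306.
Shutting down would mean losing the fixed cost of $606, so operating at a loss of $306 is better by $300.

Profit = -$306 at Q = 5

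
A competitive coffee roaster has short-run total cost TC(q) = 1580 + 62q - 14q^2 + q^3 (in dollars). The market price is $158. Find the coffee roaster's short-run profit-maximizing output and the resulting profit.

Profit = -$140 at q = 12

AVC = 62 - 14q + q^2 has its minimum $13 at q = 7; price $158 clears that bar, so the firm operates.
With MC = 62 - 28q + 3q^2, P = MC on the upward-sloping part at q* = 12.
TR = 158·12 = 1896. TC = 1580 + 456 = 2036. Profit = 1896 − 2036 = -$140.
Shutting down would mean losing the fixed cost of $1580, so operating at a loss of $140 is better by $1440.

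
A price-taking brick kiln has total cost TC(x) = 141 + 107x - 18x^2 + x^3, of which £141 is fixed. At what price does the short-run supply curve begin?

The firm shuts down when price falls below the minimum of average variable cost. AVC = VC/x = 107 - 18x + x^2.
dAVC/dx = -18 + 2x = 0 gives x = 9. min AVC = 107 - 18·9 + 9^2 = 26.
For P < £26 the firm produces nothing.

£26 per unit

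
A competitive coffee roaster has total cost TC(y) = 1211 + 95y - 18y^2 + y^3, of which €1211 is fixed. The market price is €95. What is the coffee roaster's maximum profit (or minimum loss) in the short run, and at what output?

AVC = 95 - 18y + y^2; min AVC = €14 at y = 9. Since P = €95 ≥ min AVC, the firm produces.
With MC = 95 - 36y + 3y^2, P = MC on the upward-sloping part at y* = 12.
TR = 95·12 = 1140. TC = 1211 + 276 = 1487. Profit = 1140 − 1487 = -€347.
That loss of €347 beats the €1211 the firm would lose by shutting down; producing recovers €864 of fixed cost.

Profit = -€347 at y = 12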